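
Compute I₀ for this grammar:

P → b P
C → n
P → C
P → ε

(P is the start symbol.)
First, augment the grammar with P' → P
I₀ = CLOSURE({ [P' → . P] }):
  [P' → . P] has the dot before P: add [P → . b P], [P → . C], [P → .]
  [P → . C] has the dot before C: add [C → . n]
No further items can be added.

I₀ = { [C → . n], [P → . C], [P → . b P], [P → .], [P' → . P] }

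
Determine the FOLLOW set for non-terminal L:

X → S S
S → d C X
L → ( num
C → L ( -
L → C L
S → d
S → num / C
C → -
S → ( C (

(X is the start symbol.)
To compute FOLLOW(L), find every occurrence of L on a right-hand side N → α L β: add FIRST(β) \ {ε}, and if β is empty or nullable also add FOLLOW(N). Iterate to a fixed point.

In C → L ( -: L is followed by '(' '-', add FIRST('(' '-') \ {ε} = { '(' }
In L → C L: L is at the end; this adds FOLLOW(L) to itself — nothing new

Taking the union: FOLLOW(L) = { '(' }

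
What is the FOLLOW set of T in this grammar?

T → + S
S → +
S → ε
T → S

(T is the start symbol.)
T is the start symbol, so $ ∈ FOLLOW(T).
T does not occur on any right-hand side.

Taking the union: FOLLOW(T) = { $ }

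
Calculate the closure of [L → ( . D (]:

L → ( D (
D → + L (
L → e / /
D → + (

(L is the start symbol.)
{ [D → . + (], [D → . + L (], [L → ( . D (] }

To compute CLOSURE, for each item [A → α.Bβ] where B is a non-terminal, add [B → .γ] for all productions B → γ; repeat for the newly added items until nothing changes.

Start with: [L → ( . D (]
  [L → ( . D (] has the dot before D: add [D → . + L (], [D → . + (]
No further items can be added.

CLOSURE = { [D → . + (], [D → . + L (], [L → ( . D (] }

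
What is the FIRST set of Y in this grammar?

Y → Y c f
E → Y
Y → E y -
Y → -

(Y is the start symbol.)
To compute FIRST(Y), examine every production with Y on the left-hand side, reading each right-hand side left to right until a non-nullable symbol is reached.

FIRST sets of the other non-terminals involved (by the same procedure, iterated to a fixed point):
  FIRST(E) = { '-' }

From Y → Y c f:
  - Y is the symbol being defined: contributes nothing new
    Y is not nullable, so stop
From Y → E y -:
  - E is a non-terminal: add FIRST(E) \ {ε} = { '-' }
    E is not nullable, so stop
From Y → -:
  - '-' is a terminal: add '-' and stop

Collecting: FIRST(Y) = { '-' }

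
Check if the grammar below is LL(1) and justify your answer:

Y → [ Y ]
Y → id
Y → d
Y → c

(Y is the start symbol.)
Yes, the grammar is LL(1).

A grammar is LL(1) if for each non-terminal N with multiple productions, the predict sets of those productions are pairwise disjoint, where PREDICT(N → α) = (FIRST(α) \ {ε}) ∪ (FOLLOW(N) if α ⇒* ε).

For Y:
  PREDICT(Y → '[' Y ']') = { '[' }
  PREDICT(Y → id) = { 'id' }
  PREDICT(Y → d) = { 'd' }
  PREDICT(Y → c) = { 'c' }

All predict sets are disjoint. The grammar IS LL(1).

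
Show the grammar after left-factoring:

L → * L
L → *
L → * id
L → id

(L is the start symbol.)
L → * L'
L' → L
L' → ε
L' → id
L → id

Left-factoring transforms A → αβ₁ | αβ₂ into A → αA' and A' → β₁ | β₂
(α is the longest common prefix among the alternatives). Repeat until
no nonterminal has two alternatives with a common prefix.

Round 1: L has alternatives sharing prefix '*'. Introduce L': L → * L'
  Add: L' → L
  Add: L' → ε
  Add: L' → id

No remaining common prefixes — done.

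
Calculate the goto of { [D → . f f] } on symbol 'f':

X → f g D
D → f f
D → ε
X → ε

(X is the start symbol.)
GOTO(I, 'f') = CLOSURE({ [A → αX.β] : [A → α.Xβ] ∈ I, X = 'f' })

Items with dot before 'f', with the dot advanced:
  [D → . f f] → [D → f . f]
Closure adds nothing (no advanced item has the dot before a non-terminal).

GOTO = { [D → f . f] }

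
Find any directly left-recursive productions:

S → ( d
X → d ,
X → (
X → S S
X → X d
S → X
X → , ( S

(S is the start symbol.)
Direct left recursion occurs when N → N α for some non-terminal N (the right-hand side begins with the left-hand side itself).

S → ( d: starts with '('
X → d ,: starts with d
X → (: starts with '('
X → S S: starts with S
X → X d: LEFT RECURSIVE (starts with X)
S → X: starts with X
X → , ( S: starts with ','

The grammar has direct left recursion on: X.

Answer: Yes, X is left-recursive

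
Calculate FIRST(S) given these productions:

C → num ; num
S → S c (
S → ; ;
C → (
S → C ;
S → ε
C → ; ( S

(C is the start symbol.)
{ '(', ';', 'c', 'num', ε }

To compute FIRST(S), examine every production with S on the left-hand side, reading each right-hand side left to right until a non-nullable symbol is reached.

FIRST sets of the other non-terminals involved (by the same procedure, iterated to a fixed point):
  FIRST(C) = { '(', ';', 'num' }

From S → S c (:
  - S is the symbol being defined: contributes nothing new
    S is nullable, so continue to the next symbol
  - c is a terminal: add 'c' and stop
From S → ; ;:
  - ';' is a terminal: add ';' and stop
From S → C ;:
  - C is a non-terminal: add FIRST(C) \ {ε} = { '(', ';', 'num' }
    C is not nullable, so stop
From S → ε:
  - ε-production, so ε ∈ FIRST(S)

Collecting: FIRST(S) = { '(', ';', 'c', 'num', ε }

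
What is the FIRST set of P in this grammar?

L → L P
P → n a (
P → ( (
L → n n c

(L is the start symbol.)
To compute FIRST(P), examine every production with P on the left-hand side, reading each right-hand side left to right until a non-nullable symbol is reached.

From P → n a (:
  - n is a terminal: add 'n' and stop
From P → ( (:
  - '(' is a terminal: add '(' and stop

Collecting: FIRST(P) = { '(', 'n' }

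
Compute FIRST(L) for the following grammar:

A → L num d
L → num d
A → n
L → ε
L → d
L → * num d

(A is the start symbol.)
{ '*', 'd', 'num', ε }

To compute FIRST(L), examine every production with L on the left-hand side, reading each right-hand side left to right until a non-nullable symbol is reached.

From L → num d:
  - num is a terminal: add 'num' and stop
From L → ε:
  - ε-production, so ε ∈ FIRST(L)
From L → d:
  - d is a terminal: add 'd' and stop
From L → * num d:
  - '*' is a terminal: add '*' and stop

Collecting: FIRST(L) = { '*', 'd', 'num', ε }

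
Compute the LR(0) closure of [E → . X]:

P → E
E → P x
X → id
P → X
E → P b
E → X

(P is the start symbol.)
Start with: [E → . X]
  [E → . X] has the dot before X: add [X → . id]
No further items can be added.

CLOSURE = { [E → . X], [X → . id] }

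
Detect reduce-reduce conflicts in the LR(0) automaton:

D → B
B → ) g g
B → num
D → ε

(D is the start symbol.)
No reduce-reduce conflicts

A reduce-reduce conflict occurs when an LR(0) state has two complete items [A → α .] and [B → β .] — both call for a reduction, and with no lookahead the parser cannot choose between them.

Augment with D' → D and build the canonical LR(0) collection (I0 = CLOSURE({[D' → . D]}), then GOTO on every symbol after a dot until no new states appear). It has 7 states:
  I0: { [B → . ) g g], [B → . num], [D → . B], [D → .], [D' → . D] }  — shift, reduce
  I1: { [B → ) . g g] }  — shift
  I2: { [D → B .] }  — reduce
  I3: { [D' → D .] }  — accept
  I4: { [B → num .] }  — reduce
  I5: { [B → ) g . g] }  — shift
  I6: { [B → ) g g .] }  — reduce

No state contains more than one complete item.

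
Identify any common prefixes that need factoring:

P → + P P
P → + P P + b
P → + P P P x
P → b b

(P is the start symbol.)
Yes, P has productions with common prefix '+ P P'

Left-factoring is needed when two productions for the same non-terminal
share a common prefix on the right-hand side.

Productions for P:
  P → + P P
  P → + P P + b
  P → + P P P x
  P → b b

Found common prefix '+ P P' in productions for P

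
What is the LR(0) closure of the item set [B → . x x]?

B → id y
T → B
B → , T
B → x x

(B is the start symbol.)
Start with: [B → . x x]
The dot precedes the terminal x, so nothing is added.

CLOSURE = { [B → . x x] }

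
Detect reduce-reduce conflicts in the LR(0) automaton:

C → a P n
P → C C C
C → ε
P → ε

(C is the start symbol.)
Augment with C' → C and build the canonical LR(0) collection (I0 = CLOSURE({[C' → . C]}), then GOTO on every symbol after a dot until no new states appear). It has 8 states:
  I0: { [C → . a P n], [C → .], [C' → . C] }  — shift, reduce
  I1: { [C' → C .] }  — accept
  I2: { [C → . a P n], [C → .], [C → a . P n], [P → . C C C], [P → .] }  — shift, 2 reduces
  I3: { [C → . a P n], [C → .], [P → C . C C] }  — shift, reduce
  I4: { [C → a P . n] }  — shift
  I5: { [C → a P n .] }  — reduce
  I6: { [C → . a P n], [C → .], [P → C C . C] }  — shift, reduce
  I7: { [P → C C C .] }  — reduce

I2 contains complete items [C → .], [P → .] — reduce-reduce conflict.

Answer: Yes — I2: [C → .] vs [P → .]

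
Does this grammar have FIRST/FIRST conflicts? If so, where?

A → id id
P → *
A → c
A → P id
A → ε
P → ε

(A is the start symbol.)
Yes. A → id id / A → P id on { 'id' }

FIRST sets of the non-terminals at (or reachable through a nullable prefix from) the front of some alternative:
  FIRST(P) = { '*', ε }

Productions for A:
  A → id id: FIRST = { 'id' }
  A → c: FIRST = { 'c' }
  A → P id: FIRST = { '*', 'id' }
  A → ε: FIRST = { ε }
Productions for P:
  P → *: FIRST = { '*' }
  P → ε: FIRST = { ε }

Conflict for A: A → id id and A → P id
  Overlap: { 'id' }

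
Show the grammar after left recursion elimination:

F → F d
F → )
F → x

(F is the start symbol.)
F → ) F'
F → x F'
F' → d F'
F' → ε

F is directly left-recursive. The standard transformation for
  A → A α₁ | ... | A α_m | β₁ | ... | β_n
is
  A  → β₁ A' | ... | β_n A'
  A' → α₁ A' | ... | α_m A' | ε

F → ) becomes F → ) F'
F → x becomes F → x F'
F → F d becomes F' → d F'
Add F' → ε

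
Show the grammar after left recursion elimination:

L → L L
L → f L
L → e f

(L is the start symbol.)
L is directly left-recursive. The standard transformation for
  A → A α₁ | ... | A α_m | β₁ | ... | β_n
is
  A  → β₁ A' | ... | β_n A'
  A' → α₁ A' | ... | α_m A' | ε

L → f L becomes L → f L L'
L → e f becomes L → e f L'
L → L L becomes L' → L L'
Add L' → ε

Resulting grammar:
L → f L L'
L → e f L'
L' → L L'
L' → ε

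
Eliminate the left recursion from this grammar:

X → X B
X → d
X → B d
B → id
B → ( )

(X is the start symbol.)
X → d X'
X → B d X'
X' → B X'
X' → ε
B → id
B → ( )

X is directly left-recursive. The standard transformation for
  A → A α₁ | ... | A α_m | β₁ | ... | β_n
is
  A  → β₁ A' | ... | β_n A'
  A' → α₁ A' | ... | α_m A' | ε

X → d becomes X → d X'
X → B d becomes X → B d X'
X → X B becomes X' → B X'
Add X' → ε

Productions for other non-terminals are unchanged:
  B → id
  B → ( )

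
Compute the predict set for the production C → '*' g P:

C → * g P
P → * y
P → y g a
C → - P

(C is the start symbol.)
{ '*' }

PREDICT(C → '*' g P) = (FIRST(RHS) \ {ε}) ∪ (FOLLOW(C) if ε ∈ FIRST(RHS), i.e. RHS ⇒* ε)
FIRST('*' g P) = { '*' }
ε ∉ FIRST('*' g P), so FOLLOW(C) is not added.
PREDICT(C → '*' g P) = { '*' }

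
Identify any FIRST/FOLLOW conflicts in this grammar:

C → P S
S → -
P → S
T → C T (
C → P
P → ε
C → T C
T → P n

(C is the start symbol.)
A FIRST/FOLLOW conflict occurs when a non-terminal N has a nullable alternative N → β (β ⇒* ε) and another alternative N → α with FIRST(α) ∩ FOLLOW(N) ≠ ∅: on such a lookahead the parser cannot decide between expanding α and letting N vanish via β.

Nullable non-terminals: C, P.
FIRST sets used below: FIRST(P) = { '-', ε }, FIRST(S) = { '-' }, FIRST(T) = { '-', 'n' }

C: nullable alternative(s) C → P; FOLLOW(C) = { $, '-', 'n' }
  C → P S: FIRST \ {ε} = { '-' } — overlaps FOLLOW(C) on { '-' }: CONFLICT
  C → P: FIRST \ {ε} = { '-' } — this is the only nullable alternative, skip
  C → T C: FIRST \ {ε} = { '-', 'n' } — overlaps FOLLOW(C) on { '-', 'n' }: CONFLICT

P: nullable alternative(s) P → ε; FOLLOW(P) = { $, '-', 'n' }
  P → S: FIRST \ {ε} = { '-' } — overlaps FOLLOW(P) on { '-' }: CONFLICT
  P → ε: FIRST \ {ε} = { } — this is the only nullable alternative, skip

S, T have no nullable alternative, so no FIRST/FOLLOW check is needed there.

So the grammar has 3 FIRST/FOLLOW conflicts (marked CONFLICT above).

Answer: Yes. C → P S with FOLLOW(C) on { '-' }; C → T C with FOLLOW(C) on { '-', 'n' }; P → S with FOLLOW(P) on { '-' }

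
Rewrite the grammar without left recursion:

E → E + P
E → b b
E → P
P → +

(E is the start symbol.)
E is directly left-recursive. The standard transformation for
  A → A α₁ | ... | A α_m | β₁ | ... | β_n
is
  A  → β₁ A' | ... | β_n A'
  A' → α₁ A' | ... | α_m A' | ε

E → b b becomes E → b b E'
E → P becomes E → P E'
E → E + P becomes E' → + P E'
Add E' → ε

Productions for other non-terminals are unchanged:
  P → +

Resulting grammar:
E → b b E'
E → P E'
E' → + P E'
E' → ε
P → +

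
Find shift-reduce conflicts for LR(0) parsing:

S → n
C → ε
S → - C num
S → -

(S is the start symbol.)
No shift-reduce conflicts

A shift-reduce conflict occurs when an LR(0) state has both:
  - a complete (reduce) item [A → α .] (dot at the end), and
  - a shift item [B → β . c γ] (dot before a terminal).

Augment with S' → S and build the canonical LR(0) collection (I0 = CLOSURE({[S' → . S]}), then GOTO on every symbol after a dot until no new states appear). It has 6 states:
  I0: { [S → . - C num], [S → . -], [S → . n], [S' → . S] }  — shift
  I1: { [C → .], [S → - . C num], [S → - .] }  — 2 reduces
  I2: { [S' → S .] }  — accept
  I3: { [S → n .] }  — reduce
  I4: { [S → - C . num] }  — shift
  I5: { [S → - C num .] }  — reduce

No state contains both a complete item and a shift item.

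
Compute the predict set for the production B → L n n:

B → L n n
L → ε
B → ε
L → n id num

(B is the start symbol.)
{ 'n' }

PREDICT(B → L n n) = (FIRST(RHS) \ {ε}) ∪ (FOLLOW(B) if ε ∈ FIRST(RHS), i.e. RHS ⇒* ε)
FIRST(L) = { 'n', ε }
FIRST(L n n) = { 'n' }
ε ∉ FIRST(L n n), so FOLLOW(B) is not added.
PREDICT(B → L n n) = { 'n' }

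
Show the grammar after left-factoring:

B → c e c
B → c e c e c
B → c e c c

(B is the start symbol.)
Left-factoring transforms A → αβ₁ | αβ₂ into A → αA' and A' → β₁ | β₂
(α is the longest common prefix among the alternatives). Repeat until
no nonterminal has two alternatives with a common prefix.

Round 1: B has alternatives sharing prefix 'c e c'. Introduce B': B → c e c B'
  Add: B' → ε
  Add: B' → e c
  Add: B' → c

No remaining common prefixes — done.

Resulting grammar:
B → c e c B'
B' → ε
B' → e c
B' → c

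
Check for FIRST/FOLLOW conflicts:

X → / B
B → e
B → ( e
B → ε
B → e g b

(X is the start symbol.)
No FIRST/FOLLOW conflicts.

A FIRST/FOLLOW conflict occurs when a non-terminal N has a nullable alternative N → β (β ⇒* ε) and another alternative N → α with FIRST(α) ∩ FOLLOW(N) ≠ ∅: on such a lookahead the parser cannot decide between expanding α and letting N vanish via β.

Nullable non-terminals: B.

B: nullable alternative(s) B → ε; FOLLOW(B) = { $ }
  B → e: FIRST \ {ε} = { 'e' } — disjoint from FOLLOW(B)
  B → ( e: FIRST \ {ε} = { '(' } — disjoint from FOLLOW(B)
  B → ε: FIRST \ {ε} = { } — this is the only nullable alternative, skip
  B → e g b: FIRST \ {ε} = { 'e' } — disjoint from FOLLOW(B)

X has no nullable alternative, so no FIRST/FOLLOW check is needed there.

No FIRST/FOLLOW conflicts found.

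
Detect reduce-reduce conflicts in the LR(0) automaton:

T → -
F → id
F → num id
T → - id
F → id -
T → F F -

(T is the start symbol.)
Augment with T' → T and build the canonical LR(0) collection (I0 = CLOSURE({[T' → . T]}), then GOTO on every symbol after a dot until no new states appear). It has 11 states:
  I0: { [F → . id -], [F → . id], [F → . num id], [T → . - id], [T → . -], [T → . F F -], [T' → . T] }  — shift
  I1: { [T → - . id], [T → - .] }  — shift, reduce
  I2: { [F → . id -], [F → . id], [F → . num id], [T → F . F -] }  — shift
  I3: { [T' → T .] }  — accept
  I4: { [F → id . -], [F → id .] }  — shift, reduce
  I5: { [F → num . id] }  — shift
  I6: { [F → num id .] }  — reduce
  I7: { [F → id - .] }  — reduce
  I8: { [T → F F . -] }  — shift
  I9: { [T → F F - .] }  — reduce
  I10: { [T → - id .] }  — reduce

No state contains more than one complete item.

Answer: No reduce-reduce conflicts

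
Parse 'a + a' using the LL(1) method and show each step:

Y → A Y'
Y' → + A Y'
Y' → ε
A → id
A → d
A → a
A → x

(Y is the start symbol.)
Stack is shown with the top on the left.

Stack     Input    Action
-------------------------
Y $       a + a $  output Y → A Y'
A Y' $    a + a $  output A → a
a Y' $    a + a $  match 'a'
Y' $      + a $    output Y' → + A Y'
+ A Y' $  + a $    match '+'
A Y' $    a $      output A → a
a Y' $    a $      match 'a'
Y' $      $        output Y' → ε
$         $        accept

The string is accepted.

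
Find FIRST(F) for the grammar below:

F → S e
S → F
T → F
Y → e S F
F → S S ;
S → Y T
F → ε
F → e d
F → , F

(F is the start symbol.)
To compute FIRST(F), examine every production with F on the left-hand side, reading each right-hand side left to right until a non-nullable symbol is reached.

FIRST sets of the other non-terminals involved (by the same procedure, iterated to a fixed point):
  FIRST(S) = { ',', ';', 'e', ε }

From F → S e:
  - S is a non-terminal: add FIRST(S) \ {ε} = { ',', ';', 'e' }
    S is nullable, so continue to the next symbol
  - e is a terminal: add 'e' and stop
From F → S S ;:
  - S is a non-terminal: add FIRST(S) \ {ε} = { ',', ';', 'e' }
    S is nullable, so continue to the next symbol
  - S is a non-terminal: add FIRST(S) \ {ε} = { ',', ';', 'e' }
    S is nullable, so continue to the next symbol
  - ';' is a terminal: add ';' and stop
From F → ε:
  - ε-production, so ε ∈ FIRST(F)
From F → e d:
  - e is a terminal: add 'e' and stop
From F → , F:
  - ',' is a terminal: add ',' and stop

Collecting: FIRST(F) = { ',', ';', 'e', ε }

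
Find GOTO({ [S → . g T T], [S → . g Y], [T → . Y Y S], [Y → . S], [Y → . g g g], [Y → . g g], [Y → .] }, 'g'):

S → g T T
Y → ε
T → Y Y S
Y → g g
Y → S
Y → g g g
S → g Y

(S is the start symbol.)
{ [S → . g T T], [S → . g Y], [S → g . T T], [S → g . Y], [T → . Y Y S], [Y → . S], [Y → . g g g], [Y → . g g], [Y → .], [Y → g . g g], [Y → g . g] }

GOTO(I, 'g') = CLOSURE({ [A → αX.β] : [A → α.Xβ] ∈ I, X = 'g' })

Items with dot before 'g', with the dot advanced:
  [S → . g T T] → [S → g . T T]
  [S → . g Y] → [S → g . Y]
  [Y → . g g] → [Y → g . g]
  [Y → . g g g] → [Y → g . g g]
Closure of the advanced items:
  [S → g . T T] has the dot before T: add [T → . Y Y S]
  [S → g . Y] has the dot before Y: add [Y → .], [Y → . g g], [Y → . S], [Y → . g g g]
  [Y → . S] has the dot before S: add [S → . g T T], [S → . g Y]

GOTO = { [S → . g T T], [S → . g Y], [S → g . T T], [S → g . Y], [T → . Y Y S], [Y → . S], [Y → . g g g], [Y → . g g], [Y → .], [Y → g . g g], [Y → g . g] }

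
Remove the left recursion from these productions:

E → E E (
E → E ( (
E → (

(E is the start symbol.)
E → ( E'
E' → E ( E'
E' → ( ( E'
E' → ε

E is directly left-recursive. The standard transformation for
  A → A α₁ | ... | A α_m | β₁ | ... | β_n
is
  A  → β₁ A' | ... | β_n A'
  A' → α₁ A' | ... | α_m A' | ε

E → ( becomes E → ( E'
E → E E ( becomes E' → E ( E'
E → E ( ( becomes E' → ( ( E'
Add E' → ε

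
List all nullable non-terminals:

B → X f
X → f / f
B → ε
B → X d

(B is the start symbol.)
A non-terminal is nullable if it can derive ε (the empty string): either it has an ε-production, or it has a production whose right-hand side consists entirely of nullable non-terminals.

ε-productions: B → ε
So B is immediately nullable.
No further non-terminal can be added: every production for the remaining non-terminals contains a terminal or a non-nullable non-terminal.
Nullable = { 'B' }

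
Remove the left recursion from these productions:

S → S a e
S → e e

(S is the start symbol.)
S is directly left-recursive. The standard transformation for
  A → A α₁ | ... | A α_m | β₁ | ... | β_n
is
  A  → β₁ A' | ... | β_n A'
  A' → α₁ A' | ... | α_m A' | ε

S → e e becomes S → e e S'
S → S a e becomes S' → a e S'
Add S' → ε

Resulting grammar:
S → e e S'
S' → a e S'
S' → ε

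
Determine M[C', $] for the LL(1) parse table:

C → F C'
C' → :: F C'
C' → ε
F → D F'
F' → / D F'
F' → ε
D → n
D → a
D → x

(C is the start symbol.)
To find M[C', $], we find productions for C' where $ is in the predict set (PREDICT(N → α) = (FIRST(α) \ {ε}) ∪ (FOLLOW(N) if α ⇒* ε)).

Relevant sets:
  FOLLOW(C') = { $ }

C' → :: F C': PREDICT = { '::' }
C' → ε: PREDICT = { $ }
  $ is in predict set, so this production goes in M[C', $]

M[C', $] = C' → ε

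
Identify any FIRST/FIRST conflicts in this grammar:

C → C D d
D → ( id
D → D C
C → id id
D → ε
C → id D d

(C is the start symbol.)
A FIRST/FIRST conflict occurs when two productions N → α and N → β for the same non-terminal have FIRST(α) ∩ FIRST(β) ≠ ∅ (with ε ∈ FIRST of a nullable right-hand side, so two nullable alternatives also conflict).

FIRST sets of the non-terminals at (or reachable through a nullable prefix from) the front of some alternative:
  FIRST(C) = { 'id' }
  FIRST(D) = { '(', 'id', ε }

Productions for C:
  C → C D d: FIRST = { 'id' }
  C → id id: FIRST = { 'id' }
  C → id D d: FIRST = { 'id' }
Productions for D:
  D → ( id: FIRST = { '(' }
  D → D C: FIRST = { '(', 'id' }
  D → ε: FIRST = { ε }

Conflict for C: C → C D d and C → id id
  Overlap: { 'id' }
Conflict for C: C → C D d and C → id D d
  Overlap: { 'id' }
Conflict for C: C → id id and C → id D d
  Overlap: { 'id' }
Conflict for D: D → ( id and D → D C
  Overlap: { '(' }

Answer: Yes. C → C D d / C → id id on { 'id' }; C → C D d / C → id D d on { 'id' }; C → id id / C → id D d on { 'id' }; D → '(' id / D → D C on { '(' }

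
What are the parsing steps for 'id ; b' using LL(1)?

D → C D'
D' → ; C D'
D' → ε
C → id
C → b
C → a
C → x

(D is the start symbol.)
LL(1) parsing maintains a stack (initially the start symbol over $) and the input. At each step: if the stack top is a terminal, match it against the current input token; if it is a non-terminal N, replace it with the RHS of M[N, lookahead] (the unique production whose predict set contains the lookahead).

Stack is shown with the top on the left.

Stack     Input     Action
--------------------------
D $       id ; b $  output D → C D'
C D' $    id ; b $  output C → id
id D' $   id ; b $  match 'id'
D' $      ; b $     output D' → ; C D'
; C D' $  ; b $     match ';'
C D' $    b $       output C → b
b D' $    b $       match 'b'
D' $      $         output D' → ε
$         $         accept

The string is accepted.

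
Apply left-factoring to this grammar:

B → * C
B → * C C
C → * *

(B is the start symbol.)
Left-factoring transforms A → αβ₁ | αβ₂ into A → αA' and A' → β₁ | β₂
(α is the longest common prefix among the alternatives). Repeat until
no nonterminal has two alternatives with a common prefix.

Round 1: B has alternatives sharing prefix '* C'. Introduce B': B → * C B'
  Add: B' → ε
  Add: B' → C

No remaining common prefixes — done.

Resulting grammar:
B → * C B'
B' → ε
B' → C
C → * *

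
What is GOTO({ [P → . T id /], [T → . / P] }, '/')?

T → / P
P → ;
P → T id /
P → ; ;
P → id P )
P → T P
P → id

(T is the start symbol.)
GOTO(I, '/') = CLOSURE({ [A → αX.β] : [A → α.Xβ] ∈ I, X = '/' })

Items with dot before '/', with the dot advanced:
  [T → . / P] → [T → / . P]
Closure of the advanced items:
  [T → / . P] has the dot before P: add [P → . ;], [P → . T id /], [P → . ; ;], [P → . id P )], [P → . T P], [P → . id]
  [P → . T id /] has the dot before T: add [T → . / P]

GOTO = { [P → . ; ;], [P → . ;], [P → . T P], [P → . T id /], [P → . id P )], [P → . id], [T → . / P], [T → / . P] }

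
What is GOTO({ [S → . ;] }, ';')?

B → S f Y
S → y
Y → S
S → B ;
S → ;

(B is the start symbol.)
GOTO(I, ';') = CLOSURE({ [A → αX.β] : [A → α.Xβ] ∈ I, X = ';' })

Items with dot before ';', with the dot advanced:
  [S → . ;] → [S → ; .]
Closure adds nothing (no advanced item has the dot before a non-terminal).

GOTO = { [S → ; .] }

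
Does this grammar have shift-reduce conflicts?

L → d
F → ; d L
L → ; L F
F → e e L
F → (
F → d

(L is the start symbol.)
No shift-reduce conflicts

Augment with L' → L and build the canonical LR(0) collection (I0 = CLOSURE({[L' → . L]}), then GOTO on every symbol after a dot until no new states appear). It has 14 states:
  I0: { [L → . ; L F], [L → . d], [L' → . L] }  — shift
  I1: { [L → . ; L F], [L → . d], [L → ; . L F] }  — shift
  I2: { [L' → L .] }  — accept
  I3: { [L → d .] }  — reduce
  I4: { [F → . (], [F → . ; d L], [F → . d], [F → . e e L], [L → ; L . F] }  — shift
  I5: { [F → ( .] }  — reduce
  I6: { [F → ; . d L] }  — shift
  I7: { [L → ; L F .] }  — reduce
  I8: { [F → d .] }  — reduce
  I9: { [F → e . e L] }  — shift
  I10: { [F → e e . L], [L → . ; L F], [L → . d] }  — shift
  I11: { [F → e e L .] }  — reduce
  I12: { [F → ; d . L], [L → . ; L F], [L → . d] }  — shift
  I13: { [F → ; d L .] }  — reduce

No state contains both a complete item and a shift item.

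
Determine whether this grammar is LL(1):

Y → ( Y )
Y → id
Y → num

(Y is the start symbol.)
Yes, the grammar is LL(1).

For Y:
  PREDICT(Y → '(' Y ')') = { '(' }
  PREDICT(Y → id) = { 'id' }
  PREDICT(Y → num) = { 'num' }

All predict sets are disjoint. The grammar IS LL(1).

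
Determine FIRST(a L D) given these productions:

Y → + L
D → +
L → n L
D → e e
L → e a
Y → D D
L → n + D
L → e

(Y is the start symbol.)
{ 'a' }

To compute FIRST(a L D), process the symbols left to right:
Symbol a is a terminal. Add 'a' and stop.
FIRST(a L D) = { 'a' }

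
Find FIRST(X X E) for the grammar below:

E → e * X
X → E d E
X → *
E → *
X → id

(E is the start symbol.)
{ '*', 'e', 'id' }

FIRST sets of the non-terminals involved (from the grammar, by fixed-point iteration):
  FIRST(X) = { '*', 'e', 'id' }

To compute FIRST(X X E), process the symbols left to right:
Symbol X is a non-terminal. Add FIRST(X) \ {ε} = { '*', 'e', 'id' }
X is not nullable (ε ∉ FIRST(X)), so stop here.
FIRST(X X E) = { '*', 'e', 'id' }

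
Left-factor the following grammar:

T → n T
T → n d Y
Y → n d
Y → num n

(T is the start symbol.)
Left-factoring transforms A → αβ₁ | αβ₂ into A → αA' and A' → β₁ | β₂
(α is the longest common prefix among the alternatives). Repeat until
no nonterminal has two alternatives with a common prefix.

Round 1: T has alternatives sharing prefix 'n'. Introduce T': T → n T'
  Add: T' → T
  Add: T' → d Y

No remaining common prefixes — done.

Resulting grammar:
T → n T'
T' → T
T' → d Y
Y → n d
Y → num n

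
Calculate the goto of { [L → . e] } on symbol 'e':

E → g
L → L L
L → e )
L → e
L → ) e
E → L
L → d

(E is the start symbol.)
{ [L → e .] }

GOTO(I, 'e') = CLOSURE({ [A → αX.β] : [A → α.Xβ] ∈ I, X = 'e' })

Items with dot before 'e', with the dot advanced:
  [L → . e] → [L → e .]
Closure adds nothing (no advanced item has the dot before a non-terminal).

GOTO = { [L → e .] }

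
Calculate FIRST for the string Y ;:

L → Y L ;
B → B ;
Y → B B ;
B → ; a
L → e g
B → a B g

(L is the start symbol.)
FIRST sets of the non-terminals involved (from the grammar, by fixed-point iteration):
  FIRST(Y) = { ';', 'a' }

To compute FIRST(Y ;), process the symbols left to right:
Symbol Y is a non-terminal. Add FIRST(Y) \ {ε} = { ';', 'a' }
Y is not nullable (ε ∉ FIRST(Y)), so stop here.
FIRST(Y ;) = { ';', 'a' }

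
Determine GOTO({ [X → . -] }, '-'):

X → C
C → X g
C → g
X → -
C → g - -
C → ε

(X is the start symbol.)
GOTO(I, '-') = CLOSURE({ [A → αX.β] : [A → α.Xβ] ∈ I, X = '-' })

Items with dot before '-', with the dot advanced:
  [X → . -] → [X → - .]
Closure adds nothing (no advanced item has the dot before a non-terminal).

GOTO = { [X → - .] }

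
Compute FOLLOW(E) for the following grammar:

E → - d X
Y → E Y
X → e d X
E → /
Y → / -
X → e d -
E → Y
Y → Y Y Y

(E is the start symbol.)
To compute FOLLOW(E), find every occurrence of E on a right-hand side N → α E β: add FIRST(β) \ {ε}, and if β is empty or nullable also add FOLLOW(N). Iterate to a fixed point.

E is the start symbol, so $ ∈ FOLLOW(E).
In Y → E Y: E is followed by Y, add FIRST(Y) \ {ε} = { '-', '/' }

Taking the union: FOLLOW(E) = { $, '-', '/' }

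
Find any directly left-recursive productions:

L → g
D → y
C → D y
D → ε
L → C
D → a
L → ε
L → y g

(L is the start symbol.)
No direct left recursion

Direct left recursion occurs when N → N α for some non-terminal N (the right-hand side begins with the left-hand side itself).

L → g: starts with g
D → y: starts with y
C → D y: starts with D
D → ε: starts with ε
L → C: starts with C
D → a: starts with a
L → ε: starts with ε
L → y g: starts with y

No direct left recursion found.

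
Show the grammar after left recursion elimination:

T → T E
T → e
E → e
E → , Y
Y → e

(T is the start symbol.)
T is directly left-recursive. The standard transformation for
  A → A α₁ | ... | A α_m | β₁ | ... | β_n
is
  A  → β₁ A' | ... | β_n A'
  A' → α₁ A' | ... | α_m A' | ε

T → e becomes T → e T'
T → T E becomes T' → E T'
Add T' → ε

Productions for other non-terminals are unchanged:
  E → e
  E → , Y
  Y → e

Resulting grammar:
T → e T'
T' → E T'
T' → ε
E → e
E → , Y
Y → e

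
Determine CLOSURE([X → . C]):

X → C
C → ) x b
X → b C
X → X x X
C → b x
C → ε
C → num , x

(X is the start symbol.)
To compute CLOSURE, for each item [A → α.Bβ] where B is a non-terminal, add [B → .γ] for all productions B → γ; repeat for the newly added items until nothing changes.

Start with: [X → . C]
  [X → . C] has the dot before C: add [C → . ) x b], [C → . b x], [C → .], [C → . num , x]
No further items can be added.

CLOSURE = { [C → . ) x b], [C → . b x], [C → . num , x], [C → .], [X → . C] }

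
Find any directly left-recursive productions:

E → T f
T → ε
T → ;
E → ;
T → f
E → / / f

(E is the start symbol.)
Direct left recursion occurs when N → N α for some non-terminal N (the right-hand side begins with the left-hand side itself).

E → T f: starts with T
T → ε: starts with ε
T → ;: starts with ';'
E → ;: starts with ';'
T → f: starts with f
E → / / f: starts with '/'

No direct left recursion found.

Answer: No direct left recursion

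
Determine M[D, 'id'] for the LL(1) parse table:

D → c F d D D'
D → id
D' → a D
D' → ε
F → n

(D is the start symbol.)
D → id

To find M[D, 'id'], we find productions for D where 'id' is in the predict set (PREDICT(N → α) = (FIRST(α) \ {ε}) ∪ (FOLLOW(N) if α ⇒* ε)).

D → c F d D D': PREDICT = { 'c' }
D → id: PREDICT = { 'id' }
  'id' is in predict set, so this production goes in M[D, 'id']

M[D, 'id'] = D → id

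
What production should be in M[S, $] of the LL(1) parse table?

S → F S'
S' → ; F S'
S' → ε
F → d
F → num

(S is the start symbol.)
Empty (error entry)

To find M[S, $], we find productions for S where $ is in the predict set (PREDICT(N → α) = (FIRST(α) \ {ε}) ∪ (FOLLOW(N) if α ⇒* ε)).

Relevant sets:
  FIRST(F) = { 'd', 'num' }

S → F S': PREDICT = { 'd', 'num' }

M[S, $] is empty (no production applies)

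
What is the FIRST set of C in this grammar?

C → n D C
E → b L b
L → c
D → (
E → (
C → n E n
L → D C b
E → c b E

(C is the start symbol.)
To compute FIRST(C), examine every production with C on the left-hand side, reading each right-hand side left to right until a non-nullable symbol is reached.

From C → n D C:
  - n is a terminal: add 'n' and stop
From C → n E n:
  - n is a terminal: add 'n' and stop

Collecting: FIRST(C) = { 'n' }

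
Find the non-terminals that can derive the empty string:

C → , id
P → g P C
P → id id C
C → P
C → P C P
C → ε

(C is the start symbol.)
{ 'C' }

A non-terminal is nullable if it can derive ε (the empty string): either it has an ε-production, or it has a production whose right-hand side consists entirely of nullable non-terminals.

ε-productions: C → ε
So C is immediately nullable.
No further non-terminal can be added: every production for the remaining non-terminals contains a terminal or a non-nullable non-terminal.
Nullable = { 'C' }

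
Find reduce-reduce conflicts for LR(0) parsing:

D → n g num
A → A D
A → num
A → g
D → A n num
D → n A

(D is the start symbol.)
Yes — I11: [A → num .] vs [D → A n num .]

A reduce-reduce conflict occurs when an LR(0) state has two complete items [A → α .] and [B → β .] — both call for a reduction, and with no lookahead the parser cannot choose between them.

Augment with D' → D and build the canonical LR(0) collection (I0 = CLOSURE({[D' → . D]}), then GOTO on every symbol after a dot until no new states appear). It has 12 states:
  I0: { [A → . A D], [A → . g], [A → . num], [D → . A n num], [D → . n A], [D → . n g num], [D' → . D] }  — shift
  I1: { [A → . A D], [A → . g], [A → . num], [A → A . D], [D → . A n num], [D → . n A], [D → . n g num], [D → A . n num] }  — shift
  I2: { [D' → D .] }  — accept
  I3: { [A → g .] }  — reduce
  I4: { [A → . A D], [A → . g], [A → . num], [D → n . A], [D → n . g num] }  — shift
  I5: { [A → num .] }  — reduce
  I6: { [A → . A D], [A → . g], [A → . num], [A → A . D], [D → . A n num], [D → . n A], [D → . n g num], [D → n A .] }  — shift, reduce
  I7: { [A → g .], [D → n g . num] }  — shift, reduce
  I8: { [D → n g num .] }  — reduce
  I9: { [A → A D .] }  — reduce
  I10: { [A → . A D], [A → . g], [A → . num], [D → A n . num], [D → n . A], [D → n . g num] }  — shift
  I11: { [A → num .], [D → A n num .] }  — 2 reduces

I11 contains complete items [A → num .], [D → A n num .] — reduce-reduce conflict.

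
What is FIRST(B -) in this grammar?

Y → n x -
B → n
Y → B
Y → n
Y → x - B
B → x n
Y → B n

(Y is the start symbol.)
{ 'n', 'x' }

FIRST sets of the non-terminals involved (from the grammar, by fixed-point iteration):
  FIRST(B) = { 'n', 'x' }

To compute FIRST(B -), process the symbols left to right:
Symbol B is a non-terminal. Add FIRST(B) \ {ε} = { 'n', 'x' }
B is not nullable (ε ∉ FIRST(B)), so stop here.
FIRST(B -) = { 'n', 'x' }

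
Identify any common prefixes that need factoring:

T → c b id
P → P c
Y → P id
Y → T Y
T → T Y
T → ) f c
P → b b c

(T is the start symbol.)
Left-factoring is needed when two productions for the same non-terminal
share a common prefix on the right-hand side.

Productions for T:
  T → c b id
  T → T Y
  T → ) f c
Productions for P:
  P → P c
  P → b b c
Productions for Y:
  Y → P id
  Y → T Y

No common prefixes found.

Answer: No, left-factoring is not needed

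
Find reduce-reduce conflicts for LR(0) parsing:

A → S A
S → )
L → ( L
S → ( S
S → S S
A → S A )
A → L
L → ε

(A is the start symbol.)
Augment with A' → A and build the canonical LR(0) collection (I0 = CLOSURE({[A' → . A]}), then GOTO on every symbol after a dot until no new states appear). It has 13 states:
  I0: { [A → . L], [A → . S A )], [A → . S A], [A' → . A], [L → . ( L], [L → .], [S → . ( S], [S → . )], [S → . S S] }  — shift, reduce
  I1: { [L → ( . L], [L → . ( L], [L → .], [S → ( . S], [S → . ( S], [S → . )], [S → . S S] }  — shift, reduce
  I2: { [S → ) .] }  — reduce
  I3: { [A' → A .] }  — accept
  I4: { [A → L .] }  — reduce
  I5: { [A → . L], [A → . S A )], [A → . S A], [A → S . A )], [A → S . A], [L → . ( L], [L → .], [S → . ( S], [S → . )], [S → . S S], [S → S . S] }  — shift, reduce
  I6: { [A → S A . )], [A → S A .] }  — shift, reduce
  I7: { [A → . L], [A → . S A )], [A → . S A], [A → S . A )], [A → S . A], [L → . ( L], [L → .], [S → . ( S], [S → . )], [S → . S S], [S → S . S], [S → S S .] }  — shift, 2 reduces
  I8: { [A → S A ) .] }  — reduce
  I9: { [L → ( L .] }  — reduce
  I10: { [S → ( S .], [S → . ( S], [S → . )], [S → . S S], [S → S . S] }  — shift, reduce
  I11: { [S → ( . S], [S → . ( S], [S → . )], [S → . S S] }  — shift
  I12: { [S → . ( S], [S → . )], [S → . S S], [S → S . S], [S → S S .] }  — shift, reduce

I7 contains complete items [L → .], [S → S S .] — reduce-reduce conflict.

Answer: Yes — I7: [L → .] vs [S → S S .]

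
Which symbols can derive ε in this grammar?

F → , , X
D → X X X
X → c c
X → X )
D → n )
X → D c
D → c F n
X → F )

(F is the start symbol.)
A non-terminal is nullable if it can derive ε (the empty string): either it has an ε-production, or it has a production whose right-hand side consists entirely of nullable non-terminals.

There are no ε-productions, so no non-terminal can derive ε.
No non-terminals are nullable.

Answer: None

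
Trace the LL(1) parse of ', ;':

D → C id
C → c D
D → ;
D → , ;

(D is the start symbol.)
LL(1) parsing maintains a stack (initially the start symbol over $) and the input. At each step: if the stack top is a terminal, match it against the current input token; if it is a non-terminal N, replace it with the RHS of M[N, lookahead] (the unique production whose predict set contains the lookahead).

Stack is shown with the top on the left.

Stack  Input  Action
--------------------
D $    , ; $  output D → , ;
, ; $  , ; $  match ','
; $    ; $    match ';'
$      $      accept

The string is accepted.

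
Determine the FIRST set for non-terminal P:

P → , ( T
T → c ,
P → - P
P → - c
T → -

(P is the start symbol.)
To compute FIRST(P), examine every production with P on the left-hand side, reading each right-hand side left to right until a non-nullable symbol is reached.

From P → , ( T:
  - ',' is a terminal: add ',' and stop
From P → - P:
  - '-' is a terminal: add '-' and stop
From P → - c:
  - '-' is a terminal: add '-' and stop

Collecting: FIRST(P) = { ',', '-' }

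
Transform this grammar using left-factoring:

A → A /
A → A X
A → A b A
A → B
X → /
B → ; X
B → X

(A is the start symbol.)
A → A A'
A' → /
A' → X
A' → b A
A → B
X → /
B → ; X
B → X

Left-factoring transforms A → αβ₁ | αβ₂ into A → αA' and A' → β₁ | β₂
(α is the longest common prefix among the alternatives). Repeat until
no nonterminal has two alternatives with a common prefix.

Round 1: A has alternatives sharing prefix 'A'. Introduce A': A → A A'
  Add: A' → /
  Add: A' → X
  Add: A' → b A

No remaining common prefixes — done.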